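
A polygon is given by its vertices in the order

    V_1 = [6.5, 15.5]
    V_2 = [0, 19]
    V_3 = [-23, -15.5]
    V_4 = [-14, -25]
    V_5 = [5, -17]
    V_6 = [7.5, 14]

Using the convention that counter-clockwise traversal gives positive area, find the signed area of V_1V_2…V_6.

752.125

Apply Gauss's area formula: 2A = Σ (x_i·y_{i+1} − x_{i+1}·y_i), indices taken mod 6.
Σ = (123.5) + (437) + (358) + (363) + (197.5) + (25.25) = 1504.25
Signed area = Σ/2 = 752.125 (positive ⇒ counter-clockwise traversal).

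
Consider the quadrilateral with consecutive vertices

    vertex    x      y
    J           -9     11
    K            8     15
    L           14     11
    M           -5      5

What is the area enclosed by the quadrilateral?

115

Cross-terms: -223, -122, 125, -10  ⇒  Σ = -230
Area = |Σ|/2 = 115.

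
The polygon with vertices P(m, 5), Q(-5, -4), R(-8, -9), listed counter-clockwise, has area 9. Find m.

4

Write out the shoelace sum; only the two edges meeting at P involve m:
2·Area = [((-8)·5 − m·(-9)) + (m·(-4) − (-5)·5)] + 13
       = 5·m + -2 = 18
⇒ m = 4.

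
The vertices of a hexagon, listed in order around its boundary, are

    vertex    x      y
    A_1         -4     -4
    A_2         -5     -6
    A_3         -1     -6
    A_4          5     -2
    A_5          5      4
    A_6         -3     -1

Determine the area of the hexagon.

52.5

Apply the shoelace (surveyor's) formula: 2A = Σ (x_i·y_{i+1} − x_{i+1}·y_i), indices taken mod 6.
Cross-terms: 4, 24, 32, 30, 7, 8  ⇒  Σ = 105
Area = |Σ|/2 = 52.5.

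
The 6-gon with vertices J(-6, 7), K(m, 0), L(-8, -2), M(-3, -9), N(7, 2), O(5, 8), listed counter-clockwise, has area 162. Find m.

-8

Write out the shoelace sum; only the two edges meeting at K involve m:
2·Area = [((-6)·0 − m·7) + (m·(-2) − (-8)·0)] + 252
       = -9·m + 252 = 324
⇒ m = -8.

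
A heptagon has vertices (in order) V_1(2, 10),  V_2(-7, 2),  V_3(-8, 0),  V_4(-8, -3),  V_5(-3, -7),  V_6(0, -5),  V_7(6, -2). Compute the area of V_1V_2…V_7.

135

Σ = (74) + (16) + (24) + (47) + (15) + (30) + (64) = 270
Area = |Σ|/2 = 135.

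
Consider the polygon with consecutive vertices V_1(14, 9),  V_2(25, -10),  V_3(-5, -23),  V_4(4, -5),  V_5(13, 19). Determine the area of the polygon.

Apply Gauss's area formula: 2A = Σ (x_i·y_{i+1} − x_{i+1}·y_i), indices taken mod 5.
Σ = (-365) + (-625) + (117) + (141) + (-149) = -881
Area = |Σ|/2 = 440.5.

440.5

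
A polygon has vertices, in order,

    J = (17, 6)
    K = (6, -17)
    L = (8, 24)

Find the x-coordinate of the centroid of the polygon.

31/3

Apply the shoelace (surveyor's) formula. First the cross-terms c_i = x_i·y_{i+1} − x_{i+1}·y_i:
  -325, 280, -360  ⇒  2A = -405, A = -202.5.
Then Σ (x_i + x_{i+1})·c_i = -12555, so x̄ = -12555 / (6·(-202.5)) = 31/3.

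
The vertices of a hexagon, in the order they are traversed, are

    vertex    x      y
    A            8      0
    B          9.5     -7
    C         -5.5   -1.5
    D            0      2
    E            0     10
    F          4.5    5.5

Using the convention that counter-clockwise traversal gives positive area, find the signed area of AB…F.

-104.375

Apply Gauss's area formula: 2A = Σ (x_i·y_{i+1} − x_{i+1}·y_i), indices taken mod 6.
Cross-terms: -56, -52.75, -11, 0, -45, -44  ⇒  Σ = -208.75
Signed area = Σ/2 = -104.375 (negative ⇒ clockwise traversal).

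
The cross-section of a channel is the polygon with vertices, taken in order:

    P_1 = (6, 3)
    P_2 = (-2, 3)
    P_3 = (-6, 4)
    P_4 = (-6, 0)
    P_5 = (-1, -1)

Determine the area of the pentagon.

Apply the shoelace formula: 2A = Σ (x_i·y_{i+1} − x_{i+1}·y_i), indices taken mod 5.
Σ = (24) + (10) + (24) + (6) + (3) = 67
Area = |Σ|/2 = 33.5.

33.5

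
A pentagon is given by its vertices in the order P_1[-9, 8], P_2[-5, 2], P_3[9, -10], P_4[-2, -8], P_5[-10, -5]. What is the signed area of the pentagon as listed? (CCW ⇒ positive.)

-116.5

Apply the surveyor's formula: 2A = Σ (x_i·y_{i+1} − x_{i+1}·y_i), indices taken mod 5.
Cross-terms: 22, 32, -92, -70, -125  ⇒  Σ = -233
Signed area = Σ/2 = -116.5 (negative ⇒ clockwise traversal).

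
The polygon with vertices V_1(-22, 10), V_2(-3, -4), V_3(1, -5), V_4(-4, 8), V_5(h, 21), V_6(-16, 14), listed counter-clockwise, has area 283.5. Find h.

7

The doubled signed area Σ (x_i y_{i+1} − x_{i+1} y_i) is linear in h.
With h=0 it equals 525; the coefficient of h is 6 (from the two edges through V_5).
So 6·h + 525 = 2·283.5 = 567 ⇒ h = 7.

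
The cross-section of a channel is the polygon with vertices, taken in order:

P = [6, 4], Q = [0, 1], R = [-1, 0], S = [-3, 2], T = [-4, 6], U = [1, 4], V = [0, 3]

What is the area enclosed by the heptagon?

21

Apply the shoelace (surveyor's) formula: 2A = Σ (x_i·y_{i+1} − x_{i+1}·y_i), indices taken mod 7.
Σ = (6) + (1) + (-2) + (-10) + (-22) + (3) + (-18) = -42
Area = |Σ|/2 = 21.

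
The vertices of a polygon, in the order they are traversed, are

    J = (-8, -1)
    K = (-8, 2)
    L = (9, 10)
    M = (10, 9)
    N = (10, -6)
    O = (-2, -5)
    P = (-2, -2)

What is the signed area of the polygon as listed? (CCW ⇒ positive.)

-186.5

J→K: (-8)(2) − (-8)(-1) = -24
K→L: (-8)(10) − (9)(2) = -98
L→M: (9)(9) − (10)(10) = -19
M→N: (10)(-6) − (10)(9) = -150
N→O: (10)(-5) − (-2)(-6) = -62
O→P: (-2)(-2) − (-2)(-5) = -6
P→J: (-2)(-1) − (-8)(-2) = -14
Σ = -373
Signed area = Σ/2 = -186.5 (negative ⇒ clockwise traversal).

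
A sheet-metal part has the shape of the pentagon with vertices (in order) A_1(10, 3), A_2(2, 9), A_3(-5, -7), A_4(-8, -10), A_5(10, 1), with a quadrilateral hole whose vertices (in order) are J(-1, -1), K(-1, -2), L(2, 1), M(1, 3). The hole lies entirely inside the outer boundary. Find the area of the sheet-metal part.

Outer boundary:
Apply the surveyor's formula: 2A = Σ (x_i·y_{i+1} − x_{i+1}·y_i), indices taken mod 5.
Cross-terms: 84, 31, -6, 92, 20  ⇒  Σ = 221
Area = |Σ|/2 = 110.5.
Hole:
J→K: (-1)(-2) − (-1)(-1) = 1
K→L: (-1)(1) − (2)(-2) = 3
L→M: (2)(3) − (1)(1) = 5
M→J: (1)(-1) − (-1)(3) = 2
Σ = 11
Area = |Σ|/2 = 5.5.
Net area = 110.5 − 5.5 = 105.

105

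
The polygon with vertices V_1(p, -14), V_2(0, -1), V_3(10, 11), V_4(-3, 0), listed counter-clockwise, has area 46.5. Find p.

-8

The doubled signed area Σ (x_i y_{i+1} − x_{i+1} y_i) is linear in p.
With p=0 it equals 85; the coefficient of p is -1 (from the two edges through V_1).
So -1·p + 85 = 2·46.5 = 93 ⇒ p = -8.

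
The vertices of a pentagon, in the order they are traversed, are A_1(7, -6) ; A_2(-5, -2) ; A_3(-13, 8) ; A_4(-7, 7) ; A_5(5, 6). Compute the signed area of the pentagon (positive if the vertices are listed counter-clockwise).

Apply the shoelace formula: 2A = Σ (x_i·y_{i+1} − x_{i+1}·y_i), indices taken mod 5.
Σ = (-44) + (-66) + (-35) + (-77) + (-72) = -294
Signed area = Σ/2 = -147 (negative ⇒ clockwise traversal).

-147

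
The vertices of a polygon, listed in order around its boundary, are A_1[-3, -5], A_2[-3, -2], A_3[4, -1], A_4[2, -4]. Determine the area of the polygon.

Apply Gauss's area formula: 2A = Σ (x_i·y_{i+1} − x_{i+1}·y_i), indices taken mod 4.
A_1→A_2: (-3)(-2) − (-3)(-5) = -9
A_2→A_3: (-3)(-1) − (4)(-2) = 11
A_3→A_4: (4)(-4) − (2)(-1) = -14
A_4→A_1: (2)(-5) − (-3)(-4) = -22
Σ = -34
Area = |Σ|/2 = 17.

17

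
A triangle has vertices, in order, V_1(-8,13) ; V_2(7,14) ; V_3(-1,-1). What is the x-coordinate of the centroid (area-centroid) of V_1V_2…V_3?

-2/3

Apply the surveyor's formula. First the cross-terms c_i = x_i·y_{i+1} − x_{i+1}·y_i:
  -203, 7, -21  ⇒  2A = -217, A = -108.5.
Then Σ (x_i + x_{i+1})·c_i = 434, so x̄ = 434 / (6·(-108.5)) = -2/3.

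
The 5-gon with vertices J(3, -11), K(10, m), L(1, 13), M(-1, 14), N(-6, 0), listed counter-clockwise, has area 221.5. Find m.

The doubled signed area Σ (x_i y_{i+1} − x_{i+1} y_i) is linear in m.
With m=0 it equals 417; the coefficient of m is 2 (from the two edges through K).
So 2·m + 417 = 2·221.5 = 443 ⇒ m = 13.

13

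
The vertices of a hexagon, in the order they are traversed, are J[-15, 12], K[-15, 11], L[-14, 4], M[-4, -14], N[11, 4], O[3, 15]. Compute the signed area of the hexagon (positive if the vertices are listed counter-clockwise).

Apply the surveyor's formula: 2A = Σ (x_i·y_{i+1} − x_{i+1}·y_i), indices taken mod 6.
Σ = (15) + (94) + (212) + (138) + (153) + (261) = 873
Signed area = Σ/2 = 436.5 (positive ⇒ counter-clockwise traversal).

436.5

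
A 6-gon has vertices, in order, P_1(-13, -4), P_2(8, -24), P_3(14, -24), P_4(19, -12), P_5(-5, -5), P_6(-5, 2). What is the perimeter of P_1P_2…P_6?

|P_1P_2| = √((21)² + (-20)²) = √841 = 29
|P_2P_3| = √((6)² + (0)²) = √36 = 6
|P_3P_4| = √((5)² + (12)²) = √169 = 13
|P_4P_5| = √((-24)² + (7)²) = √625 = 25
|P_5P_6| = √((0)² + (7)²) = √49 = 7
|P_6P_1| = √((-8)² + (-6)²) = √100 = 10
Perimeter = 29 + 6 + 13 + 25 + 7 + 10 = 90.

90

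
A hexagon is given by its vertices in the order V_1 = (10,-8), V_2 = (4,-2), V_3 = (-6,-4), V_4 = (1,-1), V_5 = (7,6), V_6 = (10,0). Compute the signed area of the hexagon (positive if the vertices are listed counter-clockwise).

-66.5

Σ = (12) + (-28) + (10) + (13) + (-60) + (-80) = -133
Signed area = Σ/2 = -66.5 (negative ⇒ clockwise traversal).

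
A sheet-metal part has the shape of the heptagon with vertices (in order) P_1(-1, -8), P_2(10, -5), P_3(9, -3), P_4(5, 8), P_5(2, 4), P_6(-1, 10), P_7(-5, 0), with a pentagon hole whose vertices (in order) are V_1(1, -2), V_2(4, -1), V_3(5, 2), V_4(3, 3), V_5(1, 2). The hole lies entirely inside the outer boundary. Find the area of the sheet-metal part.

Outer boundary:
Apply the surveyor's formula: 2A = Σ (x_i·y_{i+1} − x_{i+1}·y_i), indices taken mod 7.
Cross-terms: 85, 15, 87, 4, 24, 50, 40  ⇒  Σ = 305
Area = |Σ|/2 = 152.5.
Hole:
Apply the shoelace formula: 2A = Σ (x_i·y_{i+1} − x_{i+1}·y_i), indices taken mod 5.
Cross-terms: 7, 13, 9, 3, -4  ⇒  Σ = 28
Area = |Σ|/2 = 14.
Net area = 152.5 − 14 = 138.5.

138.5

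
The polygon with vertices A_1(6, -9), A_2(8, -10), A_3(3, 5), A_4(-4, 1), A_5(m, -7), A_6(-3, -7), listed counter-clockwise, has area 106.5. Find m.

-4

Write out the shoelace sum; only the two edges meeting at A_5 involve m:
2·Area = [((-4)·(-7) − m·1) + (m·(-7) − (-3)·(-7))] + 174
       = -8·m + 181 = 213
⇒ m = -4.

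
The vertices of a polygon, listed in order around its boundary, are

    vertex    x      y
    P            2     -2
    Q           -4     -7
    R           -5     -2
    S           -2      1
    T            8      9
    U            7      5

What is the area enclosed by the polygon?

65.5

Apply the surveyor's formula: 2A = Σ (x_i·y_{i+1} − x_{i+1}·y_i), indices taken mod 6.
Cross-terms: -22, -27, -9, -26, -23, -24  ⇒  Σ = -131
Area = |Σ|/2 = 65.5.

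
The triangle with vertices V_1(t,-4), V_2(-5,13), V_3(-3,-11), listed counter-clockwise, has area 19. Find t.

Write out the shoelace sum; only the two edges meeting at V_1 involve t:
2·Area = [((-3)·(-4) − t·(-11)) + (t·13 − (-5)·(-4))] + 94
       = 24·t + 86 = 38
⇒ t = -2.

-2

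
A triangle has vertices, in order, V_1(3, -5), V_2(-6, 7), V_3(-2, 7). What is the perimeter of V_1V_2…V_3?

32

|V_1V_2| = √((-9)² + (12)²) = √225 = 15
|V_2V_3| = √((4)² + (0)²) = √16 = 4
|V_3V_1| = √((5)² + (-12)²) = √169 = 13
Perimeter = 15 + 4 + 13 = 32.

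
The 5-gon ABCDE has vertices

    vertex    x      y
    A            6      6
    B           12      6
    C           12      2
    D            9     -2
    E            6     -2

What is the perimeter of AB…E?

|AB| = √((6)² + (0)²) = √36 = 6
|BC| = √((0)² + (-4)²) = √16 = 4
|CD| = √((-3)² + (-4)²) = √25 = 5
|DE| = √((-3)² + (0)²) = √9 = 3
|EA| = √((0)² + (8)²) = √64 = 8
Perimeter = 6 + 4 + 5 + 3 + 8 = 26.

26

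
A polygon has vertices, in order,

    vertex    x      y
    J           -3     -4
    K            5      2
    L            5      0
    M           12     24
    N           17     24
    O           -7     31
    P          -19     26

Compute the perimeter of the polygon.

114

|JK| = √((8)² + (6)²) = √100 = 10
|KL| = √((0)² + (-2)²) = √4 = 2
|LM| = √((7)² + (24)²) = √625 = 25
|MN| = √((5)² + (0)²) = √25 = 5
|NO| = √((-24)² + (7)²) = √625 = 25
|OP| = √((-12)² + (-5)²) = √169 = 13
|PJ| = √((16)² + (-30)²) = √1156 = 34
Perimeter = 10 + 2 + 25 + 5 + 25 + 13 + 34 = 114.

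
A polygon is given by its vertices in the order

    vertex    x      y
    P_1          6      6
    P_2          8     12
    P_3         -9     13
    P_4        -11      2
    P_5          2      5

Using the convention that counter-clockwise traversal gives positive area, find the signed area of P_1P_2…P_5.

P_1→P_2: (6)(12) − (8)(6) = 24
P_2→P_3: (8)(13) − (-9)(12) = 212
P_3→P_4: (-9)(2) − (-11)(13) = 125
P_4→P_5: (-11)(5) − (2)(2) = -59
P_5→P_1: (2)(6) − (6)(5) = -18
Σ = 284
Signed area = Σ/2 = 142 (positive ⇒ counter-clockwise traversal).

142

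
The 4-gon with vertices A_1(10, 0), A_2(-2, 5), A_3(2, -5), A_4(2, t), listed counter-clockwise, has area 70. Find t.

The doubled signed area Σ (x_i y_{i+1} − x_{i+1} y_i) is linear in t.
With t=0 it equals 60; the coefficient of t is -8 (from the two edges through A_4).
So -8·t + 60 = 2·70 = 140 ⇒ t = -10.

-10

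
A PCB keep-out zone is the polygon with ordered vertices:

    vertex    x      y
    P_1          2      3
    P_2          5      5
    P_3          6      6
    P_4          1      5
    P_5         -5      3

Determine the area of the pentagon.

P_1→P_2: (2)(5) − (5)(3) = -5
P_2→P_3: (5)(6) − (6)(5) = 0
P_3→P_4: (6)(5) − (1)(6) = 24
P_4→P_5: (1)(3) − (-5)(5) = 28
P_5→P_1: (-5)(3) − (2)(3) = -21
Σ = 26
Area = |Σ|/2 = 13.

13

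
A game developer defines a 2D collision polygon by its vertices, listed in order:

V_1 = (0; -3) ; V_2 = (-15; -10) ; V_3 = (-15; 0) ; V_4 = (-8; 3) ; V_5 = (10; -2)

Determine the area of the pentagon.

142

Apply the shoelace (surveyor's) formula: 2A = Σ (x_i·y_{i+1} − x_{i+1}·y_i), indices taken mod 5.
Cross-terms: -45, -150, -45, -14, -30  ⇒  Σ = -284
Area = |Σ|/2 = 142.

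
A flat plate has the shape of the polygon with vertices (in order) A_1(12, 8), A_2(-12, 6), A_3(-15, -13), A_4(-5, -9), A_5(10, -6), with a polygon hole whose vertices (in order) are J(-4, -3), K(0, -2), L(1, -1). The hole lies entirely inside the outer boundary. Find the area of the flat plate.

Outer boundary:
Apply Gauss's area formula: 2A = Σ (x_i·y_{i+1} − x_{i+1}·y_i), indices taken mod 5.
Σ = (168) + (246) + (70) + (120) + (152) = 756
Area = |Σ|/2 = 378.
Hole:
Apply the shoelace formula: 2A = Σ (x_i·y_{i+1} − x_{i+1}·y_i), indices taken mod 3.
Σ = (8) + (2) + (-7) = 3
Area = |Σ|/2 = 1.5.
Net area = 378 − 1.5 = 376.5.

376.5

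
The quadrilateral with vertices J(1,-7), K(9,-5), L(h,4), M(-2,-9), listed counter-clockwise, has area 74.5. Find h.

-6

Write out the shoelace sum; only the two edges meeting at L involve h:
2·Area = [(9·4 − h·(-5)) + (h·(-9) − (-2)·4)] + 81
       = -4·h + 125 = 149
⇒ h = -6.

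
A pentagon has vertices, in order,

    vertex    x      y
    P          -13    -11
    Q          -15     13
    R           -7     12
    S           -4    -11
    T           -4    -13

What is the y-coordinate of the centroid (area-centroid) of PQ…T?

Apply the surveyor's formula. First the cross-terms c_i = x_i·y_{i+1} − x_{i+1}·y_i:
  -334, -89, 125, 8, -125  ⇒  2A = -415, A = -207.5.
Then Σ (y_i + y_{i+1})·c_i = 40, so ȳ = 40 / (6·(-207.5)) = -8/249.

-8/249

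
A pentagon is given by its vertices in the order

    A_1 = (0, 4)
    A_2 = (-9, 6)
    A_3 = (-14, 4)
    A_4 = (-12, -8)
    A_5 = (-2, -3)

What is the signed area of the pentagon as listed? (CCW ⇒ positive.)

A_1→A_2: (0)(6) − (-9)(4) = 36
A_2→A_3: (-9)(4) − (-14)(6) = 48
A_3→A_4: (-14)(-8) − (-12)(4) = 160
A_4→A_5: (-12)(-3) − (-2)(-8) = 20
A_5→A_1: (-2)(4) − (0)(-3) = -8
Σ = 256
Signed area = Σ/2 = 128 (positive ⇒ counter-clockwise traversal).

128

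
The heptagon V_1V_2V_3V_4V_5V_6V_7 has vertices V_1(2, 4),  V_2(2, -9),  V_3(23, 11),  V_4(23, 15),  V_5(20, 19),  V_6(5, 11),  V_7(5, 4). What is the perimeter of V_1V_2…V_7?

78

|V_1V_2| = √((0)² + (-13)²) = √169 = 13
|V_2V_3| = √((21)² + (20)²) = √841 = 29
|V_3V_4| = √((0)² + (4)²) = √16 = 4
|V_4V_5| = √((-3)² + (4)²) = √25 = 5
|V_5V_6| = √((-15)² + (-8)²) = √289 = 17
|V_6V_7| = √((0)² + (-7)²) = √49 = 7
|V_7V_1| = √((-3)² + (0)²) = √9 = 3
Perimeter = 13 + 29 + 4 + 5 + 17 + 7 + 3 = 78.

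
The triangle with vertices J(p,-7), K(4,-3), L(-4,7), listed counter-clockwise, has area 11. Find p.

5

Write out the shoelace sum; only the two edges meeting at J involve p:
2·Area = [((-4)·(-7) − p·7) + (p·(-3) − 4·(-7))] + 16
       = -10·p + 72 = 22
⇒ p = 5.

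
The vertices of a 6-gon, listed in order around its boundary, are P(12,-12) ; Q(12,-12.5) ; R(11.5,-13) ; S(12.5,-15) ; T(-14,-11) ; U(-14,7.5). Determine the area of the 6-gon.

278.375

Apply the shoelace (surveyor's) formula: 2A = Σ (x_i·y_{i+1} − x_{i+1}·y_i), indices taken mod 6.
Σ = (-6) + (-12.25) + (-10) + (-347.5) + (-259) + (78) = -556.75
Area = |Σ|/2 = 278.375.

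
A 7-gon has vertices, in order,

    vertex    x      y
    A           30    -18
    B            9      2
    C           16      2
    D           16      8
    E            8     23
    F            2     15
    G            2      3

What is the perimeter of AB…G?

|AB| = √((-21)² + (20)²) = √841 = 29
|BC| = √((7)² + (0)²) = √49 = 7
|CD| = √((0)² + (6)²) = √36 = 6
|DE| = √((-8)² + (15)²) = √289 = 17
|EF| = √((-6)² + (-8)²) = √100 = 10
|FG| = √((0)² + (-12)²) = √144 = 12
|GA| = √((28)² + (-21)²) = √1225 = 35
Perimeter = 29 + 7 + 6 + 17 + 10 + 12 + 35 = 116.

116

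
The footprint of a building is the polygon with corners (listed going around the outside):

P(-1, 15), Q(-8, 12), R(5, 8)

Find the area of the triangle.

33.5

Σ = (108) + (-124) + (83) = 67
Area = |Σ|/2 = 33.5.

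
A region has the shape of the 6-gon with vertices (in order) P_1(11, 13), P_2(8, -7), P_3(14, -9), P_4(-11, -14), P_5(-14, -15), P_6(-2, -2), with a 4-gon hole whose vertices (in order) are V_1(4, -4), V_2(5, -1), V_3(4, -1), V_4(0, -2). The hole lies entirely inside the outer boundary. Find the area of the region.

236

Outer boundary:
Apply the shoelace (surveyor's) formula: 2A = Σ (x_i·y_{i+1} − x_{i+1}·y_i), indices taken mod 6.
P_1→P_2: (11)(-7) − (8)(13) = -181
P_2→P_3: (8)(-9) − (14)(-7) = 26
P_3→P_4: (14)(-14) − (-11)(-9) = -295
P_4→P_5: (-11)(-15) − (-14)(-14) = -31
P_5→P_6: (-14)(-2) − (-2)(-15) = -2
P_6→P_1: (-2)(13) − (11)(-2) = -4
Σ = -487
Area = |Σ|/2 = 243.5.
Hole:
Apply the shoelace formula: 2A = Σ (x_i·y_{i+1} − x_{i+1}·y_i), indices taken mod 4.
V_1→V_2: (4)(-1) − (5)(-4) = 16
V_2→V_3: (5)(-1) − (4)(-1) = -1
V_3→V_4: (4)(-2) − (0)(-1) = -8
V_4→V_1: (0)(-4) − (4)(-2) = 8
Σ = 15
Area = |Σ|/2 = 7.5.
Net area = 243.5 − 7.5 = 236.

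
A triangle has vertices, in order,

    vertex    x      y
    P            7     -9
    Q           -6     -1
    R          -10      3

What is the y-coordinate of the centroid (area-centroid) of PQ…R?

Apply Gauss's area formula. First the cross-terms c_i = x_i·y_{i+1} − x_{i+1}·y_i:
  -61, -28, 69  ⇒  2A = -20, A = -10.
Then Σ (y_i + y_{i+1})·c_i = 140, so ȳ = 140 / (6·(-10)) = -7/3.

-7/3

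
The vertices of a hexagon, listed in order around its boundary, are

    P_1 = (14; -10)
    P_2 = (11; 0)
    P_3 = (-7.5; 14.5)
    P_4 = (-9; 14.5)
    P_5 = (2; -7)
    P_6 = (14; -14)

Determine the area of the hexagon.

Apply the shoelace (surveyor's) formula: 2A = Σ (x_i·y_{i+1} − x_{i+1}·y_i), indices taken mod 6.
P_1→P_2: (14)(0) − (11)(-10) = 110
P_2→P_3: (11)(14.5) − (-7.5)(0) = 159.5
P_3→P_4: (-7.5)(14.5) − (-9)(14.5) = 21.75
P_4→P_5: (-9)(-7) − (2)(14.5) = 34
P_5→P_6: (2)(-14) − (14)(-7) = 70
P_6→P_1: (14)(-10) − (14)(-14) = 56
Σ = 451.25
Area = |Σ|/2 = 225.625.

225.625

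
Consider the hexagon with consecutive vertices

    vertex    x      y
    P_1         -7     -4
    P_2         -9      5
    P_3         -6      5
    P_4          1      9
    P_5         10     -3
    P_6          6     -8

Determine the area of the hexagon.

Apply the surveyor's formula: 2A = Σ (x_i·y_{i+1} − x_{i+1}·y_i), indices taken mod 6.
P_1→P_2: (-7)(5) − (-9)(-4) = -71
P_2→P_3: (-9)(5) − (-6)(5) = -15
P_3→P_4: (-6)(9) − (1)(5) = -59
P_4→P_5: (1)(-3) − (10)(9) = -93
P_5→P_6: (10)(-8) − (6)(-3) = -62
P_6→P_1: (6)(-4) − (-7)(-8) = -80
Σ = -380
Area = |Σ|/2 = 190.

190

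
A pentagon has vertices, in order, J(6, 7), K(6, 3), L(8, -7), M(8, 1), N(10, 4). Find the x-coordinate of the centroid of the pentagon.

Apply the surveyor's formula. First the cross-terms c_i = x_i·y_{i+1} − x_{i+1}·y_i:
  -24, -66, 64, 22, 46  ⇒  2A = 42, A = 21.
Then Σ (x_i + x_{i+1})·c_i = 944, so x̄ = 944 / (6·21) = 472/63.

472/63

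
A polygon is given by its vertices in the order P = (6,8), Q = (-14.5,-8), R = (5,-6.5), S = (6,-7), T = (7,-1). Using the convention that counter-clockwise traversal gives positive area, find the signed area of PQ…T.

P→Q: (6)(-8) − (-14.5)(8) = 68
Q→R: (-14.5)(-6.5) − (5)(-8) = 134.25
R→S: (5)(-7) − (6)(-6.5) = 4
S→T: (6)(-1) − (7)(-7) = 43
T→P: (7)(8) − (6)(-1) = 62
Σ = 311.25
Signed area = Σ/2 = 155.625 (positive ⇒ counter-clockwise traversal).

155.625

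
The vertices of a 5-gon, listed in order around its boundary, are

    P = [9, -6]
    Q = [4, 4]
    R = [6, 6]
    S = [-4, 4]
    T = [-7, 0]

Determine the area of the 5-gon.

Apply the surveyor's formula: 2A = Σ (x_i·y_{i+1} − x_{i+1}·y_i), indices taken mod 5.
Σ = (60) + (0) + (48) + (28) + (42) = 178
Area = |Σ|/2 = 89.

89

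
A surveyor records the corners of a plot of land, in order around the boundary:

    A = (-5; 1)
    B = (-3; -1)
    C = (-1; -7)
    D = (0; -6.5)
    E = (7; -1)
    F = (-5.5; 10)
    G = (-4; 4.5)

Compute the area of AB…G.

89.125

Apply the surveyor's formula: 2A = Σ (x_i·y_{i+1} − x_{i+1}·y_i), indices taken mod 7.
Σ = (8) + (20) + (6.5) + (45.5) + (64.5) + (15.25) + (18.5) = 178.25
Area = |Σ|/2 = 89.125.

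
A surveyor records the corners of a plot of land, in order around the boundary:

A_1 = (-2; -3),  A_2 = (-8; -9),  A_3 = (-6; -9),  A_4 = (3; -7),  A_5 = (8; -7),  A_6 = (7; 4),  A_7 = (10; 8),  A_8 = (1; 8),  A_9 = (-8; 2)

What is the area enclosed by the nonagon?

A_1→A_2: (-2)(-9) − (-8)(-3) = -6
A_2→A_3: (-8)(-9) − (-6)(-9) = 18
A_3→A_4: (-6)(-7) − (3)(-9) = 69
A_4→A_5: (3)(-7) − (8)(-7) = 35
A_5→A_6: (8)(4) − (7)(-7) = 81
A_6→A_7: (7)(8) − (10)(4) = 16
A_7→A_8: (10)(8) − (1)(8) = 72
A_8→A_9: (1)(2) − (-8)(8) = 66
A_9→A_1: (-8)(-3) − (-2)(2) = 28
Σ = 379
Area = |Σ|/2 = 189.5.

189.5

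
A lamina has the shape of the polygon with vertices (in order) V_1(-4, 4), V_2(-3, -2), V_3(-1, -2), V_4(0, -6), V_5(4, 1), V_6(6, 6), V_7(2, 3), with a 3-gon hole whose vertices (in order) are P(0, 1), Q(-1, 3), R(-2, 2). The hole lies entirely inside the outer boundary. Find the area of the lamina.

Outer boundary:
Apply the surveyor's formula: 2A = Σ (x_i·y_{i+1} − x_{i+1}·y_i), indices taken mod 7.
Cross-terms: 20, 4, 6, 24, 18, 6, 20  ⇒  Σ = 98
Area = |Σ|/2 = 49.
Hole:
Apply the shoelace formula: 2A = Σ (x_i·y_{i+1} − x_{i+1}·y_i), indices taken mod 3.
P→Q: (0)(3) − (-1)(1) = 1
Q→R: (-1)(2) − (-2)(3) = 4
R→P: (-2)(1) − (0)(2) = -2
Σ = 3
Area = |Σ|/2 = 1.5.
Net area = 49 − 1.5 = 47.5.

47.5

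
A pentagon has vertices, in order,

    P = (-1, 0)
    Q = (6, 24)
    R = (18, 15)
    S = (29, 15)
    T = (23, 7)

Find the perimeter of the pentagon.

|PQ| = √((7)² + (24)²) = √625 = 25
|QR| = √((12)² + (-9)²) = √225 = 15
|RS| = √((11)² + (0)²) = √121 = 11
|ST| = √((-6)² + (-8)²) = √100 = 10
|TP| = √((-24)² + (-7)²) = √625 = 25
Perimeter = 25 + 15 + 11 + 10 + 25 = 86.

86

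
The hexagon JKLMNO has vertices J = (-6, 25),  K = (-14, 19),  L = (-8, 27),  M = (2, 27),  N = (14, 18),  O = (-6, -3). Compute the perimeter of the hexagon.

102

|JK| = √((-8)² + (-6)²) = √100 = 10
|KL| = √((6)² + (8)²) = √100 = 10
|LM| = √((10)² + (0)²) = √100 = 10
|MN| = √((12)² + (-9)²) = √225 = 15
|NO| = √((-20)² + (-21)²) = √841 = 29
|OJ| = √((0)² + (28)²) = √784 = 28
Perimeter = 10 + 10 + 10 + 15 + 29 + 28 = 102.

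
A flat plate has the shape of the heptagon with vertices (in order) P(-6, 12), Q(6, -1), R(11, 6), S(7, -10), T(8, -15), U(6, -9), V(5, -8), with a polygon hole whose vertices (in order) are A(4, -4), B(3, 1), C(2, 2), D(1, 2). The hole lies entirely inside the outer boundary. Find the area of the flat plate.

Outer boundary:
P→Q: (-6)(-1) − (6)(12) = -66
Q→R: (6)(6) − (11)(-1) = 47
R→S: (11)(-10) − (7)(6) = -152
S→T: (7)(-15) − (8)(-10) = -25
T→U: (8)(-9) − (6)(-15) = 18
U→V: (6)(-8) − (5)(-9) = -3
V→P: (5)(12) − (-6)(-8) = 12
Σ = -169
Area = |Σ|/2 = 84.5.
Hole:
A→B: (4)(1) − (3)(-4) = 16
B→C: (3)(2) − (2)(1) = 4
C→D: (2)(2) − (1)(2) = 2
D→A: (1)(-4) − (4)(2) = -12
Σ = 10
Area = |Σ|/2 = 5.
Net area = 84.5 − 5 = 79.5.

79.5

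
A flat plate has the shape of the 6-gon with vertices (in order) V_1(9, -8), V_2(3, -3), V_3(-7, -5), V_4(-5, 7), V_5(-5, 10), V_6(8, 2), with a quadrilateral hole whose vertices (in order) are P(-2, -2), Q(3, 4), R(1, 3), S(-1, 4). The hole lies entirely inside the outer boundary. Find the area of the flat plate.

Outer boundary:
Σ = (-3) + (-36) + (-74) + (-15) + (-90) + (-82) = -300
Area = |Σ|/2 = 150.
Hole:
Apply the shoelace formula: 2A = Σ (x_i·y_{i+1} − x_{i+1}·y_i), indices taken mod 4.
Σ = (-2) + (5) + (7) + (10) = 20
Area = |Σ|/2 = 10.
Net area = 150 − 10 = 140.

140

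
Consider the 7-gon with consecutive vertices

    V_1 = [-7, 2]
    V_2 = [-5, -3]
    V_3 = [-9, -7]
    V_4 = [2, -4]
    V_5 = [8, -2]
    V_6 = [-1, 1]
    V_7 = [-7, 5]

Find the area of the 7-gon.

73

Apply the shoelace (surveyor's) formula: 2A = Σ (x_i·y_{i+1} − x_{i+1}·y_i), indices taken mod 7.
Cross-terms: 31, 8, 50, 28, 6, 2, 21  ⇒  Σ = 146
Area = |Σ|/2 = 73.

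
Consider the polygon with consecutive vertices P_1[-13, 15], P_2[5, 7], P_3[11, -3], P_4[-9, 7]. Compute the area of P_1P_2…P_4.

126

Σ = (-166) + (-92) + (50) + (-44) = -252
Area = |Σ|/2 = 126.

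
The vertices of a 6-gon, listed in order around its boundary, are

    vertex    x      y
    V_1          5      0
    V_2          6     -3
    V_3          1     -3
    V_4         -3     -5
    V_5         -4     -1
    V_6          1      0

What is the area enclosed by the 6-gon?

Apply Gauss's area formula: 2A = Σ (x_i·y_{i+1} − x_{i+1}·y_i), indices taken mod 6.
V_1→V_2: (5)(-3) − (6)(0) = -15
V_2→V_3: (6)(-3) − (1)(-3) = -15
V_3→V_4: (1)(-5) − (-3)(-3) = -14
V_4→V_5: (-3)(-1) − (-4)(-5) = -17
V_5→V_6: (-4)(0) − (1)(-1) = 1
V_6→V_1: (1)(0) − (5)(0) = 0
Σ = -60
Area = |Σ|/2 = 30.

30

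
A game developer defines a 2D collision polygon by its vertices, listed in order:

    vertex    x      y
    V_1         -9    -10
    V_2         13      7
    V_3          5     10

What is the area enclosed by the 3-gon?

101

Σ = (67) + (95) + (40) = 202
Area = |Σ|/2 = 101.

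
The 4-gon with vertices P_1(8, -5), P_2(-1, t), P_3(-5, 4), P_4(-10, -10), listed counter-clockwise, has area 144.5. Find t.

The doubled signed area Σ (x_i y_{i+1} − x_{i+1} y_i) is linear in t.
With t=0 it equals 211; the coefficient of t is 13 (from the two edges through P_2).
So 13·t + 211 = 2·144.5 = 289 ⇒ t = 6.

6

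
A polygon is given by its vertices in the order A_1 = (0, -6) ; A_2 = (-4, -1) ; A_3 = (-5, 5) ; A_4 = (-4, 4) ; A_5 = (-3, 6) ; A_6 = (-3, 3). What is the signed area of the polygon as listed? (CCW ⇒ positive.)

-17

Apply the surveyor's formula: 2A = Σ (x_i·y_{i+1} − x_{i+1}·y_i), indices taken mod 6.
Σ = (-24) + (-25) + (0) + (-12) + (9) + (18) = -34
Signed area = Σ/2 = -17 (negative ⇒ clockwise traversal).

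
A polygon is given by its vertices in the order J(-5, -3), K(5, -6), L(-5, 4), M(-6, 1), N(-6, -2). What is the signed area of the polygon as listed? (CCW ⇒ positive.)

Apply the surveyor's formula: 2A = Σ (x_i·y_{i+1} − x_{i+1}·y_i), indices taken mod 5.
Σ = (45) + (-10) + (19) + (18) + (8) = 80
Signed area = Σ/2 = 40 (positive ⇒ counter-clockwise traversal).

40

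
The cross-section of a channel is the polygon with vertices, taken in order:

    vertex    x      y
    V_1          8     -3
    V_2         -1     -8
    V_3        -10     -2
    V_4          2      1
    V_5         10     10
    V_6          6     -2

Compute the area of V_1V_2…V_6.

111.5

Apply Gauss's area formula: 2A = Σ (x_i·y_{i+1} − x_{i+1}·y_i), indices taken mod 6.
Σ = (-67) + (-78) + (-6) + (10) + (-80) + (-2) = -223
Area = |Σ|/2 = 111.5.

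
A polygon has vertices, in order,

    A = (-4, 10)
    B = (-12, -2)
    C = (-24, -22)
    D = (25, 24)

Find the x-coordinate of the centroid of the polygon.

-323/249

Apply the shoelace (surveyor's) formula. First the cross-terms c_i = x_i·y_{i+1} − x_{i+1}·y_i:
  128, 216, -26, 346  ⇒  2A = 664, A = 332.
Then Σ (x_i + x_{i+1})·c_i = -2584, so x̄ = -2584 / (6·332) = -323/249.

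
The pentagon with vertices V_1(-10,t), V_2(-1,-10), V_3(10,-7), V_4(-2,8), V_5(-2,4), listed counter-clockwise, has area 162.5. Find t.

-4

The doubled signed area Σ (x_i y_{i+1} − x_{i+1} y_i) is linear in t.
With t=0 it equals 321; the coefficient of t is -1 (from the two edges through V_1).
So -1·t + 321 = 2·162.5 = 325 ⇒ t = -4.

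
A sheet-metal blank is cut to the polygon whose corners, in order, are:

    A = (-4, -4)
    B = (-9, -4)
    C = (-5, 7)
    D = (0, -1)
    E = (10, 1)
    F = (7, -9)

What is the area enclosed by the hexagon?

Apply the shoelace formula: 2A = Σ (x_i·y_{i+1} − x_{i+1}·y_i), indices taken mod 6.
Σ = (-20) + (-83) + (5) + (10) + (-97) + (-64) = -249
Area = |Σ|/2 = 124.5.

124.5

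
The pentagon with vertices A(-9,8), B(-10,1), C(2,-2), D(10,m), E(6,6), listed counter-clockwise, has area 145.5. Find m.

Write out the shoelace sum; only the two edges meeting at D involve m:
2·Area = [(2·m − 10·(-2)) + (10·6 − 6·m)] + 191
       = -4·m + 271 = 291
⇒ m = -5.

-5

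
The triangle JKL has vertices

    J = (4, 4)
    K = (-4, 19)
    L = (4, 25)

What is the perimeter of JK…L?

|JK| = √((-8)² + (15)²) = √289 = 17
|KL| = √((8)² + (6)²) = √100 = 10
|LJ| = √((0)² + (-21)²) = √441 = 21
Perimeter = 17 + 10 + 21 = 48.

48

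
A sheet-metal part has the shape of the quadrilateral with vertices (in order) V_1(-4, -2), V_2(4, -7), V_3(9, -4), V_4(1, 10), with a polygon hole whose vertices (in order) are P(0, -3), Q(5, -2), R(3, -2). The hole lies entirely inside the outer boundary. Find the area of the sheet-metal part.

106.5

Outer boundary:
V_1→V_2: (-4)(-7) − (4)(-2) = 36
V_2→V_3: (4)(-4) − (9)(-7) = 47
V_3→V_4: (9)(10) − (1)(-4) = 94
V_4→V_1: (1)(-2) − (-4)(10) = 38
Σ = 215
Area = |Σ|/2 = 107.5.
Hole:
Apply the shoelace formula: 2A = Σ (x_i·y_{i+1} − x_{i+1}·y_i), indices taken mod 3.
Σ = (15) + (-4) + (-9) = 2
Area = |Σ|/2 = 1.
Net area = 107.5 − 1 = 106.5.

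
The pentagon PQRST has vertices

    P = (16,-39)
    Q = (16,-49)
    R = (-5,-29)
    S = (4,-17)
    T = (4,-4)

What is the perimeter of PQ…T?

104

|PQ| = √((0)² + (-10)²) = √100 = 10
|QR| = √((-21)² + (20)²) = √841 = 29
|RS| = √((9)² + (12)²) = √225 = 15
|ST| = √((0)² + (13)²) = √169 = 13
|TP| = √((12)² + (-35)²) = √1369 = 37
Perimeter = 10 + 29 + 15 + 13 + 37 = 104.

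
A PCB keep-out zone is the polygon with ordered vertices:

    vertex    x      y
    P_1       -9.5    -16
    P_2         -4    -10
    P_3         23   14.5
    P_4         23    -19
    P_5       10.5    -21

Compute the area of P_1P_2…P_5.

609.25

Apply the shoelace formula: 2A = Σ (x_i·y_{i+1} − x_{i+1}·y_i), indices taken mod 5.
Cross-terms: 31, 172, -770.5, -283.5, -367.5  ⇒  Σ = -1218.5
Area = |Σ|/2 = 609.25.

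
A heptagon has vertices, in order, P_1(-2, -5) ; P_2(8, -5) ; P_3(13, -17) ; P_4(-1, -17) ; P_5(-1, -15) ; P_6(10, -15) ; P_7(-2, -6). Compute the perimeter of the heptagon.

66

|P_1P_2| = √((10)² + (0)²) = √100 = 10
|P_2P_3| = √((5)² + (-12)²) = √169 = 13
|P_3P_4| = √((-14)² + (0)²) = √196 = 14
|P_4P_5| = √((0)² + (2)²) = √4 = 2
|P_5P_6| = √((11)² + (0)²) = √121 = 11
|P_6P_7| = √((-12)² + (9)²) = √225 = 15
|P_7P_1| = √((0)² + (1)²) = √1 = 1
Perimeter = 10 + 13 + 14 + 2 + 11 + 15 + 1 = 66.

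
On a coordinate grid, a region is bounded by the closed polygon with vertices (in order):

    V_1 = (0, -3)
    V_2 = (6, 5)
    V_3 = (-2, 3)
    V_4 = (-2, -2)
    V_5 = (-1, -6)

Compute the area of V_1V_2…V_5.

Apply the surveyor's formula: 2A = Σ (x_i·y_{i+1} − x_{i+1}·y_i), indices taken mod 5.
Cross-terms: 18, 28, 10, 10, 3  ⇒  Σ = 69
Area = |Σ|/2 = 34.5.

34.5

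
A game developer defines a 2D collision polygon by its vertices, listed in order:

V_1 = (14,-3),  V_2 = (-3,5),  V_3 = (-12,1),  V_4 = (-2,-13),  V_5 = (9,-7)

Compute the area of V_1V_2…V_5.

239

Apply the shoelace formula: 2A = Σ (x_i·y_{i+1} − x_{i+1}·y_i), indices taken mod 5.
Cross-terms: 61, 57, 158, 131, 71  ⇒  Σ = 478
Area = |Σ|/2 = 239.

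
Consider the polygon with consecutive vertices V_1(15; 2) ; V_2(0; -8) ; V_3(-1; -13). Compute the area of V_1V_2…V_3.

Σ = (-120) + (-8) + (193) = 65
Area = |Σ|/2 = 32.5.

32.5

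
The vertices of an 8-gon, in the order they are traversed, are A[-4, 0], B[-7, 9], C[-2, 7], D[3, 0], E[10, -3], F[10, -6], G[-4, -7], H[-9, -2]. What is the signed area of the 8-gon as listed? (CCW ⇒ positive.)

-142

Apply the surveyor's formula: 2A = Σ (x_i·y_{i+1} − x_{i+1}·y_i), indices taken mod 8.
Σ = (-36) + (-31) + (-21) + (-9) + (-30) + (-94) + (-55) + (-8) = -284
Signed area = Σ/2 = -142 (negative ⇒ clockwise traversal).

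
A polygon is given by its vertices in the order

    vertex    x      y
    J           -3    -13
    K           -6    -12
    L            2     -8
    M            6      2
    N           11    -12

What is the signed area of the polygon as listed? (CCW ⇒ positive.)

-95.5

Σ = (-42) + (72) + (52) + (-94) + (-179) = -191
Signed area = Σ/2 = -95.5 (negative ⇒ clockwise traversal).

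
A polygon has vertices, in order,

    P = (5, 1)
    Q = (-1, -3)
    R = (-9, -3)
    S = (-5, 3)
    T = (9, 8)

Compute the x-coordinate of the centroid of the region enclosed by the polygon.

-35/267

Apply the shoelace (surveyor's) formula. First the cross-terms c_i = x_i·y_{i+1} − x_{i+1}·y_i:
  -14, -24, -42, -67, -31  ⇒  2A = -178, A = -89.
Then Σ (x_i + x_{i+1})·c_i = 70, so x̄ = 70 / (6·(-89)) = -35/267.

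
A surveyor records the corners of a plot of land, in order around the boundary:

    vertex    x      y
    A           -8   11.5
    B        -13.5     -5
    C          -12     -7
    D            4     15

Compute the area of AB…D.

A→B: (-8)(-5) − (-13.5)(11.5) = 195.25
B→C: (-13.5)(-7) − (-12)(-5) = 34.5
C→D: (-12)(15) − (4)(-7) = -152
D→A: (4)(11.5) − (-8)(15) = 166
Σ = 243.75
Area = |Σ|/2 = 121.875.

121.875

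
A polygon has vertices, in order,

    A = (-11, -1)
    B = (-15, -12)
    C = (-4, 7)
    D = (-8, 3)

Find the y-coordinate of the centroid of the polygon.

-78/49

Apply the shoelace formula. First the cross-terms c_i = x_i·y_{i+1} − x_{i+1}·y_i:
  117, -153, 44, 41  ⇒  2A = 49, A = 24.5.
Then Σ (y_i + y_{i+1})·c_i = -234, so ȳ = -234 / (6·24.5) = -78/49.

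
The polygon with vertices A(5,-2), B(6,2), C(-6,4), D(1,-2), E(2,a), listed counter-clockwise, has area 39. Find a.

-3

The doubled signed area Σ (x_i y_{i+1} − x_{i+1} y_i) is linear in a.
With a=0 it equals 66; the coefficient of a is -4 (from the two edges through E).
So -4·a + 66 = 2·39 = 78 ⇒ a = -3.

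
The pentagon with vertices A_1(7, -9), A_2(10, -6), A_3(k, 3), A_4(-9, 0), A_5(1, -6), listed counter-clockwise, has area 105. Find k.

Write out the shoelace sum; only the two edges meeting at A_3 involve k:
2·Area = [(10·3 − k·(-6)) + (k·0 − (-9)·3)] + 135
       = 6·k + 192 = 210
⇒ k = 3.

3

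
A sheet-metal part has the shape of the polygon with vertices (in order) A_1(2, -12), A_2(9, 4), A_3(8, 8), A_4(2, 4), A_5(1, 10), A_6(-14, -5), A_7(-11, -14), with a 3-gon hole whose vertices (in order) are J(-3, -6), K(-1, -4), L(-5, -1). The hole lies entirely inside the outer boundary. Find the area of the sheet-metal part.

305

Outer boundary:
Cross-terms: 116, 40, 16, 16, 135, 141, 160  ⇒  Σ = 624
Area = |Σ|/2 = 312.
Hole:
Apply the shoelace formula: 2A = Σ (x_i·y_{i+1} − x_{i+1}·y_i), indices taken mod 3.
J→K: (-3)(-4) − (-1)(-6) = 6
K→L: (-1)(-1) − (-5)(-4) = -19
L→J: (-5)(-6) − (-3)(-1) = 27
Σ = 14
Area = |Σ|/2 = 7.
Net area = 312 − 7 = 305.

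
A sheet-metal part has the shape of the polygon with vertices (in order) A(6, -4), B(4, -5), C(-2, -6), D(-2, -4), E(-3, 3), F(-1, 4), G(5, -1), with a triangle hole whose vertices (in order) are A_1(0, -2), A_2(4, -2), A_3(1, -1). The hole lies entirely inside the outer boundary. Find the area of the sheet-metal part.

Outer boundary:
Cross-terms: -14, -34, -4, -18, -9, -19, -14  ⇒  Σ = -112
Area = |Σ|/2 = 56.
Hole:
Apply the surveyor's formula: 2A = Σ (x_i·y_{i+1} − x_{i+1}·y_i), indices taken mod 3.
A_1→A_2: (0)(-2) − (4)(-2) = 8
A_2→A_3: (4)(-1) − (1)(-2) = -2
A_3→A_1: (1)(-2) − (0)(-1) = -2
Σ = 4
Area = |Σ|/2 = 2.
Net area = 56 − 2 = 54.

54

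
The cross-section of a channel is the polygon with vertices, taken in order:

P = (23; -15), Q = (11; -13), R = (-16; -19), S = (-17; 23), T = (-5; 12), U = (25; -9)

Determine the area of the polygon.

877

P→Q: (23)(-13) − (11)(-15) = -134
Q→R: (11)(-19) − (-16)(-13) = -417
R→S: (-16)(23) − (-17)(-19) = -691
S→T: (-17)(12) − (-5)(23) = -89
T→U: (-5)(-9) − (25)(12) = -255
U→P: (25)(-15) − (23)(-9) = -168
Σ = -1754
Area = |Σ|/2 = 877.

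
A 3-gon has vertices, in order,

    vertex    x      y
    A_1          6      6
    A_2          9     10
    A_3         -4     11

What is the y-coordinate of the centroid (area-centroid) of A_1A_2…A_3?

Apply Gauss's area formula. First the cross-terms c_i = x_i·y_{i+1} − x_{i+1}·y_i:
  6, 139, -90  ⇒  2A = 55, A = 27.5.
Then Σ (y_i + y_{i+1})·c_i = 1485, so ȳ = 1485 / (6·27.5) = 9.

9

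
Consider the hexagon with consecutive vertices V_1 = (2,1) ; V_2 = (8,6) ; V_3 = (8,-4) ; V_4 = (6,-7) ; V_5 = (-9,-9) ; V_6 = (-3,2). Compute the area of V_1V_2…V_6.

Apply Gauss's area formula: 2A = Σ (x_i·y_{i+1} − x_{i+1}·y_i), indices taken mod 6.
Cross-terms: 4, -80, -32, -117, -45, -7  ⇒  Σ = -277
Area = |Σ|/2 = 138.5.

138.5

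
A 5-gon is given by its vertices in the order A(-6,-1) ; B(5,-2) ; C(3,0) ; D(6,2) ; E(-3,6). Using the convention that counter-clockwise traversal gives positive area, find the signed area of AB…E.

55

Cross-terms: 17, 6, 6, 42, 39  ⇒  Σ = 110
Signed area = Σ/2 = 55 (positive ⇒ counter-clockwise traversal).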